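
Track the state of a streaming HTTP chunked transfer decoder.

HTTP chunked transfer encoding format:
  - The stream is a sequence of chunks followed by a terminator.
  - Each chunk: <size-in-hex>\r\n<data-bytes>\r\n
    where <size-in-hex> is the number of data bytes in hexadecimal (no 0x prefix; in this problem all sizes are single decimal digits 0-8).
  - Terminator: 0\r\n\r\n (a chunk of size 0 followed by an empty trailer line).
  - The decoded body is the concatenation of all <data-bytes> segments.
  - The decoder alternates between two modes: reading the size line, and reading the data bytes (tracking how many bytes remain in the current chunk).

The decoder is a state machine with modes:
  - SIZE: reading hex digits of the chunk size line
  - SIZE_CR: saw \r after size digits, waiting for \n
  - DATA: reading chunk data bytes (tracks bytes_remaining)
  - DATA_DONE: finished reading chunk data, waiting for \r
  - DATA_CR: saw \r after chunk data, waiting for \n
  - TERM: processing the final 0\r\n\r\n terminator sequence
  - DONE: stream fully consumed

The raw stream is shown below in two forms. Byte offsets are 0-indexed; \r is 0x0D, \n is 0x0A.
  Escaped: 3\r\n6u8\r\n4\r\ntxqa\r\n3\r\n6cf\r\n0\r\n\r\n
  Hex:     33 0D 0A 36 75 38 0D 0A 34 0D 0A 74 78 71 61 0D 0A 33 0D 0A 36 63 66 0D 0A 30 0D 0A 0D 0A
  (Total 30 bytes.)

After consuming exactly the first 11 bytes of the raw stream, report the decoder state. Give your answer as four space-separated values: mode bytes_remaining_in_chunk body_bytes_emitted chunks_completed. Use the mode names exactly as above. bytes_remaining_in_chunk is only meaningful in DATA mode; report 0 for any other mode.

Answer: DATA 4 3 1

Derivation:
Byte 0 = '3': mode=SIZE remaining=0 emitted=0 chunks_done=0
Byte 1 = 0x0D: mode=SIZE_CR remaining=0 emitted=0 chunks_done=0
Byte 2 = 0x0A: mode=DATA remaining=3 emitted=0 chunks_done=0
Byte 3 = '6': mode=DATA remaining=2 emitted=1 chunks_done=0
Byte 4 = 'u': mode=DATA remaining=1 emitted=2 chunks_done=0
Byte 5 = '8': mode=DATA_DONE remaining=0 emitted=3 chunks_done=0
Byte 6 = 0x0D: mode=DATA_CR remaining=0 emitted=3 chunks_done=0
Byte 7 = 0x0A: mode=SIZE remaining=0 emitted=3 chunks_done=1
Byte 8 = '4': mode=SIZE remaining=0 emitted=3 chunks_done=1
Byte 9 = 0x0D: mode=SIZE_CR remaining=0 emitted=3 chunks_done=1
Byte 10 = 0x0A: mode=DATA remaining=4 emitted=3 chunks_done=1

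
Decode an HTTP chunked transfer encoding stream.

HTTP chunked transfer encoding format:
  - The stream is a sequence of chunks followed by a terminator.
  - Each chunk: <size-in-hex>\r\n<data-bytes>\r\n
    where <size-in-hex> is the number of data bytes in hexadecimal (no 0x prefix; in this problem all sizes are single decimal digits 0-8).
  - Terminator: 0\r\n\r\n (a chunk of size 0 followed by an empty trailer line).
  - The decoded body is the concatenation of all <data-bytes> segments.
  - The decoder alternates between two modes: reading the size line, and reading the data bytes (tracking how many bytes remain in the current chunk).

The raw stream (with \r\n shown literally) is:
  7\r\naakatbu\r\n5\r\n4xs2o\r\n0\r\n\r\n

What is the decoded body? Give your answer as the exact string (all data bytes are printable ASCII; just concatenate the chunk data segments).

Chunk 1: stream[0..1]='7' size=0x7=7, data at stream[3..10]='aakatbu' -> body[0..7], body so far='aakatbu'
Chunk 2: stream[12..13]='5' size=0x5=5, data at stream[15..20]='4xs2o' -> body[7..12], body so far='aakatbu4xs2o'
Chunk 3: stream[22..23]='0' size=0 (terminator). Final body='aakatbu4xs2o' (12 bytes)

Answer: aakatbu4xs2o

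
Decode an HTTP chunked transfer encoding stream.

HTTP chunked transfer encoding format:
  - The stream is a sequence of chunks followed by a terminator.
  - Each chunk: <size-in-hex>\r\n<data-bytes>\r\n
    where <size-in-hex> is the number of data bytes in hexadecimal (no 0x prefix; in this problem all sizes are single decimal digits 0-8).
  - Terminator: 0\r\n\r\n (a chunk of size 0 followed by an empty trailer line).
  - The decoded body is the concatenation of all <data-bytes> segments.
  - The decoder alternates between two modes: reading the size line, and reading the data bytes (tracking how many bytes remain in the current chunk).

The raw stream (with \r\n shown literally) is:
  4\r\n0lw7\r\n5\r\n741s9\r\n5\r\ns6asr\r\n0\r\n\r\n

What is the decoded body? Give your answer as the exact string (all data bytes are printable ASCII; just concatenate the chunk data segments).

Answer: 0lw7741s9s6asr

Derivation:
Chunk 1: stream[0..1]='4' size=0x4=4, data at stream[3..7]='0lw7' -> body[0..4], body so far='0lw7'
Chunk 2: stream[9..10]='5' size=0x5=5, data at stream[12..17]='741s9' -> body[4..9], body so far='0lw7741s9'
Chunk 3: stream[19..20]='5' size=0x5=5, data at stream[22..27]='s6asr' -> body[9..14], body so far='0lw7741s9s6asr'
Chunk 4: stream[29..30]='0' size=0 (terminator). Final body='0lw7741s9s6asr' (14 bytes)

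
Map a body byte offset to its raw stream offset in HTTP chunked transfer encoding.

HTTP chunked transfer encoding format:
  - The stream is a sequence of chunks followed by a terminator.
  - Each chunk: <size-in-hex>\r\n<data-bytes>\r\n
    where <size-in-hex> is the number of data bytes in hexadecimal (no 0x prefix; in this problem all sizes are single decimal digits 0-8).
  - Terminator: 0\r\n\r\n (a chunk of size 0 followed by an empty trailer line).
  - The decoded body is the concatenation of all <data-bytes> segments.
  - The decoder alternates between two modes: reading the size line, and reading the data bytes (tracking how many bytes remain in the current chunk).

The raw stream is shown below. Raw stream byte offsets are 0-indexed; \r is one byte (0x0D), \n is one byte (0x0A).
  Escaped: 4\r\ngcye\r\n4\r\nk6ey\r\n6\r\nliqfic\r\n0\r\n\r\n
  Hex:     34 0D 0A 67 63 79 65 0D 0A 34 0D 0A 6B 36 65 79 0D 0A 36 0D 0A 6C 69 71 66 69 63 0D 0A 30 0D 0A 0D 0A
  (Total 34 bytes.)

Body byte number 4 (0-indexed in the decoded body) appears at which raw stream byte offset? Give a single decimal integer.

Chunk 1: stream[0..1]='4' size=0x4=4, data at stream[3..7]='gcye' -> body[0..4], body so far='gcye'
Chunk 2: stream[9..10]='4' size=0x4=4, data at stream[12..16]='k6ey' -> body[4..8], body so far='gcyek6ey'
Chunk 3: stream[18..19]='6' size=0x6=6, data at stream[21..27]='liqfic' -> body[8..14], body so far='gcyek6eyliqfic'
Chunk 4: stream[29..30]='0' size=0 (terminator). Final body='gcyek6eyliqfic' (14 bytes)
Body byte 4 at stream offset 12

Answer: 12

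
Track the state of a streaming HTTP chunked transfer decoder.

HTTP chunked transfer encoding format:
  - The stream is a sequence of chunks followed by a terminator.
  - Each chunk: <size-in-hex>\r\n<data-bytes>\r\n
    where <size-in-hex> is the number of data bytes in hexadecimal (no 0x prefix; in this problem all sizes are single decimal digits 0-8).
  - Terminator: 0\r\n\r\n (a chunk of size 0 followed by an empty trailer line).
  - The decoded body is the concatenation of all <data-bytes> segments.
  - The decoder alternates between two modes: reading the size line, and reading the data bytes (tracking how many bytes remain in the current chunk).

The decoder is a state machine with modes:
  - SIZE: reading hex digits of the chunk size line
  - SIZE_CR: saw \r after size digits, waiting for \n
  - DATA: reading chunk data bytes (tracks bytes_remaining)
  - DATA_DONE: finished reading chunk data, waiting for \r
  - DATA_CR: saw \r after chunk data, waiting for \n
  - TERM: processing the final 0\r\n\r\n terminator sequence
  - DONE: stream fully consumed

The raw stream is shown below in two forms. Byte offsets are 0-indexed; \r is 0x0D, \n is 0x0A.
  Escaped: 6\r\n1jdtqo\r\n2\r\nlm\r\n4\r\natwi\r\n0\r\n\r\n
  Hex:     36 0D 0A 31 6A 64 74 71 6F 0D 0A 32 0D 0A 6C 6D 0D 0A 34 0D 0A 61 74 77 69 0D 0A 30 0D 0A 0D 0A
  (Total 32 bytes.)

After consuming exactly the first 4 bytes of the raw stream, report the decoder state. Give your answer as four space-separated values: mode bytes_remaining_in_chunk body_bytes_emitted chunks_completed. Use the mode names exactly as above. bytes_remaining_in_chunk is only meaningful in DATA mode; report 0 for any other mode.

Answer: DATA 5 1 0

Derivation:
Byte 0 = '6': mode=SIZE remaining=0 emitted=0 chunks_done=0
Byte 1 = 0x0D: mode=SIZE_CR remaining=0 emitted=0 chunks_done=0
Byte 2 = 0x0A: mode=DATA remaining=6 emitted=0 chunks_done=0
Byte 3 = '1': mode=DATA remaining=5 emitted=1 chunks_done=0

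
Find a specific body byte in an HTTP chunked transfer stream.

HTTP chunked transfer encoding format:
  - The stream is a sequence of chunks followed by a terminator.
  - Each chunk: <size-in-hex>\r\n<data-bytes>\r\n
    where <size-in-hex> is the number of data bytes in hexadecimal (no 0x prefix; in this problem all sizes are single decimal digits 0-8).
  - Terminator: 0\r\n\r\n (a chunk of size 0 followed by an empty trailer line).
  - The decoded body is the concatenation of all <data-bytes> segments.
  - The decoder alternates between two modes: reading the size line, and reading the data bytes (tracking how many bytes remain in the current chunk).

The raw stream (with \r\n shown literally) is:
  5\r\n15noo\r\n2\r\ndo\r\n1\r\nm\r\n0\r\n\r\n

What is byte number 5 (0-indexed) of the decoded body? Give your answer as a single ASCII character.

Chunk 1: stream[0..1]='5' size=0x5=5, data at stream[3..8]='15noo' -> body[0..5], body so far='15noo'
Chunk 2: stream[10..11]='2' size=0x2=2, data at stream[13..15]='do' -> body[5..7], body so far='15noodo'
Chunk 3: stream[17..18]='1' size=0x1=1, data at stream[20..21]='m' -> body[7..8], body so far='15noodom'
Chunk 4: stream[23..24]='0' size=0 (terminator). Final body='15noodom' (8 bytes)
Body byte 5 = 'd'

Answer: d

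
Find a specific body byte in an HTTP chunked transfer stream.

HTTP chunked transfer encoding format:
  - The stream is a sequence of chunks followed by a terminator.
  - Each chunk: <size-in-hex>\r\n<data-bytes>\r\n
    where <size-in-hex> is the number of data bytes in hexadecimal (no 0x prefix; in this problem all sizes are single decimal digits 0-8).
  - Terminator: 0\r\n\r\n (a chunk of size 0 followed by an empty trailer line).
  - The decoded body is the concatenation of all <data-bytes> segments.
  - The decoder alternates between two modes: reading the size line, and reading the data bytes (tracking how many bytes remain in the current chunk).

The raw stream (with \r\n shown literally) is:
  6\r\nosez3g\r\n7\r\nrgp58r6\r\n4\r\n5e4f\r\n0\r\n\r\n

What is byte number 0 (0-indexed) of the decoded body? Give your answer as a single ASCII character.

Chunk 1: stream[0..1]='6' size=0x6=6, data at stream[3..9]='osez3g' -> body[0..6], body so far='osez3g'
Chunk 2: stream[11..12]='7' size=0x7=7, data at stream[14..21]='rgp58r6' -> body[6..13], body so far='osez3grgp58r6'
Chunk 3: stream[23..24]='4' size=0x4=4, data at stream[26..30]='5e4f' -> body[13..17], body so far='osez3grgp58r65e4f'
Chunk 4: stream[32..33]='0' size=0 (terminator). Final body='osez3grgp58r65e4f' (17 bytes)
Body byte 0 = 'o'

Answer: o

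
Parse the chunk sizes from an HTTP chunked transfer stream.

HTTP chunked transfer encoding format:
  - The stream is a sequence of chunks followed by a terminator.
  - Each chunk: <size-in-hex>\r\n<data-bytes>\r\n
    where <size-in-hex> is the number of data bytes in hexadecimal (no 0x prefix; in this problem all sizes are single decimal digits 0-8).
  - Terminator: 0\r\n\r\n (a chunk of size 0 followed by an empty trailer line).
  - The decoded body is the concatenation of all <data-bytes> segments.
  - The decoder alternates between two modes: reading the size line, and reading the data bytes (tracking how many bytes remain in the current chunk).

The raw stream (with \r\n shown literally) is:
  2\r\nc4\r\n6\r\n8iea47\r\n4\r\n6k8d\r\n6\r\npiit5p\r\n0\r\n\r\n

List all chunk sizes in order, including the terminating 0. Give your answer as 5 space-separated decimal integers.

Answer: 2 6 4 6 0

Derivation:
Chunk 1: stream[0..1]='2' size=0x2=2, data at stream[3..5]='c4' -> body[0..2], body so far='c4'
Chunk 2: stream[7..8]='6' size=0x6=6, data at stream[10..16]='8iea47' -> body[2..8], body so far='c48iea47'
Chunk 3: stream[18..19]='4' size=0x4=4, data at stream[21..25]='6k8d' -> body[8..12], body so far='c48iea476k8d'
Chunk 4: stream[27..28]='6' size=0x6=6, data at stream[30..36]='piit5p' -> body[12..18], body so far='c48iea476k8dpiit5p'
Chunk 5: stream[38..39]='0' size=0 (terminator). Final body='c48iea476k8dpiit5p' (18 bytes)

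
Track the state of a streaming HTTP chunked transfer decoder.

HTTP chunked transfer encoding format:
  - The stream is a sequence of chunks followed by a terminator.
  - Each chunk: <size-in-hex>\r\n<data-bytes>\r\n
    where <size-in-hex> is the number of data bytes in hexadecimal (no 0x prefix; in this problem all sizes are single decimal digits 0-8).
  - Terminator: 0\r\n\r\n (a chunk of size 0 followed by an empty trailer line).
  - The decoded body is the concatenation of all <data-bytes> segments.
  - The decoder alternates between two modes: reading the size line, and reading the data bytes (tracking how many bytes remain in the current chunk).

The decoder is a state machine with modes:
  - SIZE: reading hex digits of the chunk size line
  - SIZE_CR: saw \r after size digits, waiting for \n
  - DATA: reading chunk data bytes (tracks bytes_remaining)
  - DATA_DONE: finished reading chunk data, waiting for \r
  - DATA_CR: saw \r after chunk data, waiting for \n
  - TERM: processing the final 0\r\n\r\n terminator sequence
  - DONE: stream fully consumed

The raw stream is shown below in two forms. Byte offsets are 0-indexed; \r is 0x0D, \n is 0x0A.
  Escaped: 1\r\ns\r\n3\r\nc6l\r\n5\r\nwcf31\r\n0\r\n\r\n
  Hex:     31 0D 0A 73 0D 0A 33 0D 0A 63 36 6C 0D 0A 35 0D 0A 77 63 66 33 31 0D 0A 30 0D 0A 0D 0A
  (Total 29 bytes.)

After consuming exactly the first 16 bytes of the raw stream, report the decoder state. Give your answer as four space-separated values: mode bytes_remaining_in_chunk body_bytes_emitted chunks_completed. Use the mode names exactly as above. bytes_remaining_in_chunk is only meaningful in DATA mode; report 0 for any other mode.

Byte 0 = '1': mode=SIZE remaining=0 emitted=0 chunks_done=0
Byte 1 = 0x0D: mode=SIZE_CR remaining=0 emitted=0 chunks_done=0
Byte 2 = 0x0A: mode=DATA remaining=1 emitted=0 chunks_done=0
Byte 3 = 's': mode=DATA_DONE remaining=0 emitted=1 chunks_done=0
Byte 4 = 0x0D: mode=DATA_CR remaining=0 emitted=1 chunks_done=0
Byte 5 = 0x0A: mode=SIZE remaining=0 emitted=1 chunks_done=1
Byte 6 = '3': mode=SIZE remaining=0 emitted=1 chunks_done=1
Byte 7 = 0x0D: mode=SIZE_CR remaining=0 emitted=1 chunks_done=1
Byte 8 = 0x0A: mode=DATA remaining=3 emitted=1 chunks_done=1
Byte 9 = 'c': mode=DATA remaining=2 emitted=2 chunks_done=1
Byte 10 = '6': mode=DATA remaining=1 emitted=3 chunks_done=1
Byte 11 = 'l': mode=DATA_DONE remaining=0 emitted=4 chunks_done=1
Byte 12 = 0x0D: mode=DATA_CR remaining=0 emitted=4 chunks_done=1
Byte 13 = 0x0A: mode=SIZE remaining=0 emitted=4 chunks_done=2
Byte 14 = '5': mode=SIZE remaining=0 emitted=4 chunks_done=2
Byte 15 = 0x0D: mode=SIZE_CR remaining=0 emitted=4 chunks_done=2

Answer: SIZE_CR 0 4 2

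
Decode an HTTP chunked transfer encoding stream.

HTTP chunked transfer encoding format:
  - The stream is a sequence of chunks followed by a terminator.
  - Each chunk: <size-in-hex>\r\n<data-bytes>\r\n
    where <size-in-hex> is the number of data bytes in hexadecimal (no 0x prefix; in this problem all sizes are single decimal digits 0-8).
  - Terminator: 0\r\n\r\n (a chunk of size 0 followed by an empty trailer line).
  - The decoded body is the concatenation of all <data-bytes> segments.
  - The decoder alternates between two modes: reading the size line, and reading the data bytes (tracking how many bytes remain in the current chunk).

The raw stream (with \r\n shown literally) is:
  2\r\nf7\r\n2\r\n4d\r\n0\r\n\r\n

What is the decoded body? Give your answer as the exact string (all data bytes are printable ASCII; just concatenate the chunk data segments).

Answer: f74d

Derivation:
Chunk 1: stream[0..1]='2' size=0x2=2, data at stream[3..5]='f7' -> body[0..2], body so far='f7'
Chunk 2: stream[7..8]='2' size=0x2=2, data at stream[10..12]='4d' -> body[2..4], body so far='f74d'
Chunk 3: stream[14..15]='0' size=0 (terminator). Final body='f74d' (4 bytes)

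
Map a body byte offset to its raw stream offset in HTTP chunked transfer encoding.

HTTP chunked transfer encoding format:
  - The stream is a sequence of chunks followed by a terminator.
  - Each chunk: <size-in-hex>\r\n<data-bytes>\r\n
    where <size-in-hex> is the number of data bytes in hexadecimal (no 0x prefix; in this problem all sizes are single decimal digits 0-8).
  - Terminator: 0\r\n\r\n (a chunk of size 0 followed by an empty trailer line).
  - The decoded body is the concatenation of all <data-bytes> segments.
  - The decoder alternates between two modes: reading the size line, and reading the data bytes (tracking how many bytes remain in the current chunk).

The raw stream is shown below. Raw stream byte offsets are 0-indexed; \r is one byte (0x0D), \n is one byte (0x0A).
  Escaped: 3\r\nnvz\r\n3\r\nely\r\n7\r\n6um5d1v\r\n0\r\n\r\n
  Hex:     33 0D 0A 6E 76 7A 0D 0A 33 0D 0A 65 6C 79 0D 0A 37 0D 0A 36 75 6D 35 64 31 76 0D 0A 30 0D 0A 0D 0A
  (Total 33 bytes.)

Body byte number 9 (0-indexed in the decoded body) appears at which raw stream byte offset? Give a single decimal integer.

Answer: 22

Derivation:
Chunk 1: stream[0..1]='3' size=0x3=3, data at stream[3..6]='nvz' -> body[0..3], body so far='nvz'
Chunk 2: stream[8..9]='3' size=0x3=3, data at stream[11..14]='ely' -> body[3..6], body so far='nvzely'
Chunk 3: stream[16..17]='7' size=0x7=7, data at stream[19..26]='6um5d1v' -> body[6..13], body so far='nvzely6um5d1v'
Chunk 4: stream[28..29]='0' size=0 (terminator). Final body='nvzely6um5d1v' (13 bytes)
Body byte 9 at stream offset 22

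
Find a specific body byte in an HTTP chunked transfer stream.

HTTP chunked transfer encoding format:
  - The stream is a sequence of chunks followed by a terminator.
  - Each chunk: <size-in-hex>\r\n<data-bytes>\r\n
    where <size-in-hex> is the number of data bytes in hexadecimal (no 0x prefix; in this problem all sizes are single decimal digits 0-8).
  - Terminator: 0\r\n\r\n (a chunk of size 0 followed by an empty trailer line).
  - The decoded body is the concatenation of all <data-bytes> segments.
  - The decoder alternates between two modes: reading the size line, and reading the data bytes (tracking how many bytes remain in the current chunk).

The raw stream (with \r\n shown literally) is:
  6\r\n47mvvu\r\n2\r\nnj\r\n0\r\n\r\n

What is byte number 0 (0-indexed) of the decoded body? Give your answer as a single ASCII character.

Answer: 4

Derivation:
Chunk 1: stream[0..1]='6' size=0x6=6, data at stream[3..9]='47mvvu' -> body[0..6], body so far='47mvvu'
Chunk 2: stream[11..12]='2' size=0x2=2, data at stream[14..16]='nj' -> body[6..8], body so far='47mvvunj'
Chunk 3: stream[18..19]='0' size=0 (terminator). Final body='47mvvunj' (8 bytes)
Body byte 0 = '4'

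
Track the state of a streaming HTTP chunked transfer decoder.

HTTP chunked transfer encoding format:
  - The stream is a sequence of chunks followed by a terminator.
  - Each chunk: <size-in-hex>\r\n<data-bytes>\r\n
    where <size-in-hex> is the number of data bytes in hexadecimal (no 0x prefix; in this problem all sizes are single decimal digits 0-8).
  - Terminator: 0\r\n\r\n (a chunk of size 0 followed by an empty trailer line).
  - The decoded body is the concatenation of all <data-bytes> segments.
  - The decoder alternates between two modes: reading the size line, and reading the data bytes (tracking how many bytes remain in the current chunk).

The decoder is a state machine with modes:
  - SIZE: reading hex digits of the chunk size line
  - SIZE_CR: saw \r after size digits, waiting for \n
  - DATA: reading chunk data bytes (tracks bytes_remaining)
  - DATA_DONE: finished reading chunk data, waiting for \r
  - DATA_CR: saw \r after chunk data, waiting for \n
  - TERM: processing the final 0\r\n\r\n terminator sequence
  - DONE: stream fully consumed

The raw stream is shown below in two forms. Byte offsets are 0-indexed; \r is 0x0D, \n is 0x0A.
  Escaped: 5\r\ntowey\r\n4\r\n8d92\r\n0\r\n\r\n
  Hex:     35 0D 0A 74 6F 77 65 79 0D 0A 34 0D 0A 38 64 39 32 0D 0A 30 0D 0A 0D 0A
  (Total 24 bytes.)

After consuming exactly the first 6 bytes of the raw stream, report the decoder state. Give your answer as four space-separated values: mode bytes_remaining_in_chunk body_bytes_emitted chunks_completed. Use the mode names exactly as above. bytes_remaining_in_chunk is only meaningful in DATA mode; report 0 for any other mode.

Answer: DATA 2 3 0

Derivation:
Byte 0 = '5': mode=SIZE remaining=0 emitted=0 chunks_done=0
Byte 1 = 0x0D: mode=SIZE_CR remaining=0 emitted=0 chunks_done=0
Byte 2 = 0x0A: mode=DATA remaining=5 emitted=0 chunks_done=0
Byte 3 = 't': mode=DATA remaining=4 emitted=1 chunks_done=0
Byte 4 = 'o': mode=DATA remaining=3 emitted=2 chunks_done=0
Byte 5 = 'w': mode=DATA remaining=2 emitted=3 chunks_done=0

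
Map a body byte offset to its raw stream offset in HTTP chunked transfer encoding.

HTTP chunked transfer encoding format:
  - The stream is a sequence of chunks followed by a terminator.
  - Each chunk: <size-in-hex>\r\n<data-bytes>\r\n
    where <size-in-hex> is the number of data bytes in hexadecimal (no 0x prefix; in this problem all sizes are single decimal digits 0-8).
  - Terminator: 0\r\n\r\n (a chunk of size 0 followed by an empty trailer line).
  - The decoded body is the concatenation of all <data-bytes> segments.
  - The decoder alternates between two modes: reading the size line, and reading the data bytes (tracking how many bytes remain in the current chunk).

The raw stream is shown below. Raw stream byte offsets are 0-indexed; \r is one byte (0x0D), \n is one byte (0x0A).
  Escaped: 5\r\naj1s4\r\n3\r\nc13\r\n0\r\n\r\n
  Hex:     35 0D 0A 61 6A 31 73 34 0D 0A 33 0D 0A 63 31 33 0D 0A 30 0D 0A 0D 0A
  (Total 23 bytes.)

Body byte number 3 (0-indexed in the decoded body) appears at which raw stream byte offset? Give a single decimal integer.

Chunk 1: stream[0..1]='5' size=0x5=5, data at stream[3..8]='aj1s4' -> body[0..5], body so far='aj1s4'
Chunk 2: stream[10..11]='3' size=0x3=3, data at stream[13..16]='c13' -> body[5..8], body so far='aj1s4c13'
Chunk 3: stream[18..19]='0' size=0 (terminator). Final body='aj1s4c13' (8 bytes)
Body byte 3 at stream offset 6

Answer: 6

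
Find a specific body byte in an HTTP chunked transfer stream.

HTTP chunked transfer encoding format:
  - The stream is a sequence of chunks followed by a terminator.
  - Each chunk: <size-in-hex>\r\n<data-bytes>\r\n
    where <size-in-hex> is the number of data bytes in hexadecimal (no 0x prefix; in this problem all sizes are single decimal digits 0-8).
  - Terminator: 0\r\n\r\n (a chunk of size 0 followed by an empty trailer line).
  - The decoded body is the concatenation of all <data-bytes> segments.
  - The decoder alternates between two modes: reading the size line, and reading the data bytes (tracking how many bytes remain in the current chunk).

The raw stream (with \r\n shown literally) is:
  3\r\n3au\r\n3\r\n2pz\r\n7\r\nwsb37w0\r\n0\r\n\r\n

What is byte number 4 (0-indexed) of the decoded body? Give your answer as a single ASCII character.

Chunk 1: stream[0..1]='3' size=0x3=3, data at stream[3..6]='3au' -> body[0..3], body so far='3au'
Chunk 2: stream[8..9]='3' size=0x3=3, data at stream[11..14]='2pz' -> body[3..6], body so far='3au2pz'
Chunk 3: stream[16..17]='7' size=0x7=7, data at stream[19..26]='wsb37w0' -> body[6..13], body so far='3au2pzwsb37w0'
Chunk 4: stream[28..29]='0' size=0 (terminator). Final body='3au2pzwsb37w0' (13 bytes)
Body byte 4 = 'p'

Answer: p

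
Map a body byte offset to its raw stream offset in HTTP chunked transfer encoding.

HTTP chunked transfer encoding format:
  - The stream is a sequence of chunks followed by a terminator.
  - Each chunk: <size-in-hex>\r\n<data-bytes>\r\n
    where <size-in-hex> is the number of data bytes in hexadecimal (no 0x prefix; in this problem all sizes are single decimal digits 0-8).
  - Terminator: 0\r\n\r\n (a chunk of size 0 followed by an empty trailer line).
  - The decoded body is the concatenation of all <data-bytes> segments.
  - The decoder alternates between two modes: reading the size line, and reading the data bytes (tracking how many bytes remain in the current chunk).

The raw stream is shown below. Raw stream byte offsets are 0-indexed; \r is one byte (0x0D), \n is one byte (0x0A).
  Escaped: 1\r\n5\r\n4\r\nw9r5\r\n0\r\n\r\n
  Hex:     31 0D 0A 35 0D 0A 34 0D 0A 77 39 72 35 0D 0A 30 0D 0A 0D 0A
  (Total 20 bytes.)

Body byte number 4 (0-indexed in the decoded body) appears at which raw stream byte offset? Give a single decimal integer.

Answer: 12

Derivation:
Chunk 1: stream[0..1]='1' size=0x1=1, data at stream[3..4]='5' -> body[0..1], body so far='5'
Chunk 2: stream[6..7]='4' size=0x4=4, data at stream[9..13]='w9r5' -> body[1..5], body so far='5w9r5'
Chunk 3: stream[15..16]='0' size=0 (terminator). Final body='5w9r5' (5 bytes)
Body byte 4 at stream offset 12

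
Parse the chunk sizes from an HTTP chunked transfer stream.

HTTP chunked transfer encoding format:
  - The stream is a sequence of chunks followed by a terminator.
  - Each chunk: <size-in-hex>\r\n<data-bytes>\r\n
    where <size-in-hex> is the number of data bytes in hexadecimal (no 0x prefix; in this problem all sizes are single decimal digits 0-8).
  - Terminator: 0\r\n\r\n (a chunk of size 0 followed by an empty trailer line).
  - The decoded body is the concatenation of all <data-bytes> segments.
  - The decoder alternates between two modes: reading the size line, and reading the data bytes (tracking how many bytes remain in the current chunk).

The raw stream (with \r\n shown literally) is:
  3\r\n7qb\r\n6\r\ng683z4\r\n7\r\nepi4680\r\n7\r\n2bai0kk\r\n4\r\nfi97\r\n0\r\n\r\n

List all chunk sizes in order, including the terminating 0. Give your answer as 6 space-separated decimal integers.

Chunk 1: stream[0..1]='3' size=0x3=3, data at stream[3..6]='7qb' -> body[0..3], body so far='7qb'
Chunk 2: stream[8..9]='6' size=0x6=6, data at stream[11..17]='g683z4' -> body[3..9], body so far='7qbg683z4'
Chunk 3: stream[19..20]='7' size=0x7=7, data at stream[22..29]='epi4680' -> body[9..16], body so far='7qbg683z4epi4680'
Chunk 4: stream[31..32]='7' size=0x7=7, data at stream[34..41]='2bai0kk' -> body[16..23], body so far='7qbg683z4epi46802bai0kk'
Chunk 5: stream[43..44]='4' size=0x4=4, data at stream[46..50]='fi97' -> body[23..27], body so far='7qbg683z4epi46802bai0kkfi97'
Chunk 6: stream[52..53]='0' size=0 (terminator). Final body='7qbg683z4epi46802bai0kkfi97' (27 bytes)

Answer: 3 6 7 7 4 0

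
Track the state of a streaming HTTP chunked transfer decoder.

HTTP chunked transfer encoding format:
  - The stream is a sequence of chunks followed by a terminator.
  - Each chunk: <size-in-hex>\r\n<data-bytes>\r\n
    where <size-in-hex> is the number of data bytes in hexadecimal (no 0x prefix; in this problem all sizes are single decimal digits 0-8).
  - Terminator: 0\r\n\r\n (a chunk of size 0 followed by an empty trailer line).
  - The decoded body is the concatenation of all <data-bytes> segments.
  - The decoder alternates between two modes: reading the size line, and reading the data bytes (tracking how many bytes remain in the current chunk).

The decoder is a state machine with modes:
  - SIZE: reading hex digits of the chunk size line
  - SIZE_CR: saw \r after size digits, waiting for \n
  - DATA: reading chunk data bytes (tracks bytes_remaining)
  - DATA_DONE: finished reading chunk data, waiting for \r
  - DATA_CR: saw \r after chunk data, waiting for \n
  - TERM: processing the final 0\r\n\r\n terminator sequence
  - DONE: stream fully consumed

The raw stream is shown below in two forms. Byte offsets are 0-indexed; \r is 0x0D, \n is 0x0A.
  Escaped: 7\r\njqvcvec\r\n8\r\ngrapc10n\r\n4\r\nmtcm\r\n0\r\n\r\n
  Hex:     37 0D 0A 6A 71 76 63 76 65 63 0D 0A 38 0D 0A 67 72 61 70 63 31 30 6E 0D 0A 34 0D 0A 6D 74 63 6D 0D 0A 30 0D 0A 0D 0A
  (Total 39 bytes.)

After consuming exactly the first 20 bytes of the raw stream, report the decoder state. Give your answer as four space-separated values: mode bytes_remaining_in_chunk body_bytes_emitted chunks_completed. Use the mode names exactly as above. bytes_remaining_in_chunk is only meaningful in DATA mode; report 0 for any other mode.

Answer: DATA 3 12 1

Derivation:
Byte 0 = '7': mode=SIZE remaining=0 emitted=0 chunks_done=0
Byte 1 = 0x0D: mode=SIZE_CR remaining=0 emitted=0 chunks_done=0
Byte 2 = 0x0A: mode=DATA remaining=7 emitted=0 chunks_done=0
Byte 3 = 'j': mode=DATA remaining=6 emitted=1 chunks_done=0
Byte 4 = 'q': mode=DATA remaining=5 emitted=2 chunks_done=0
Byte 5 = 'v': mode=DATA remaining=4 emitted=3 chunks_done=0
Byte 6 = 'c': mode=DATA remaining=3 emitted=4 chunks_done=0
Byte 7 = 'v': mode=DATA remaining=2 emitted=5 chunks_done=0
Byte 8 = 'e': mode=DATA remaining=1 emitted=6 chunks_done=0
Byte 9 = 'c': mode=DATA_DONE remaining=0 emitted=7 chunks_done=0
Byte 10 = 0x0D: mode=DATA_CR remaining=0 emitted=7 chunks_done=0
Byte 11 = 0x0A: mode=SIZE remaining=0 emitted=7 chunks_done=1
Byte 12 = '8': mode=SIZE remaining=0 emitted=7 chunks_done=1
Byte 13 = 0x0D: mode=SIZE_CR remaining=0 emitted=7 chunks_done=1
Byte 14 = 0x0A: mode=DATA remaining=8 emitted=7 chunks_done=1
Byte 15 = 'g': mode=DATA remaining=7 emitted=8 chunks_done=1
Byte 16 = 'r': mode=DATA remaining=6 emitted=9 chunks_done=1
Byte 17 = 'a': mode=DATA remaining=5 emitted=10 chunks_done=1
Byte 18 = 'p': mode=DATA remaining=4 emitted=11 chunks_done=1
Byte 19 = 'c': mode=DATA remaining=3 emitted=12 chunks_done=1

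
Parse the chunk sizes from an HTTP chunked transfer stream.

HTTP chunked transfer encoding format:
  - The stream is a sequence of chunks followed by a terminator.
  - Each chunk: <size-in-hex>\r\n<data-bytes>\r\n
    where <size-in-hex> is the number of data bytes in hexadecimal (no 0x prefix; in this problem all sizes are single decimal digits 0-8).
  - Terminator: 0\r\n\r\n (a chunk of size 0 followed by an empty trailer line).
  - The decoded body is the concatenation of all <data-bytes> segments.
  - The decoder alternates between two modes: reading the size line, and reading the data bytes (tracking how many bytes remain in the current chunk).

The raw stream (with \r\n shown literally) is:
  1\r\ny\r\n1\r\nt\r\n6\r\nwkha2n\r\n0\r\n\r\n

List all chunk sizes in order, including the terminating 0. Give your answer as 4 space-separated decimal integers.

Answer: 1 1 6 0

Derivation:
Chunk 1: stream[0..1]='1' size=0x1=1, data at stream[3..4]='y' -> body[0..1], body so far='y'
Chunk 2: stream[6..7]='1' size=0x1=1, data at stream[9..10]='t' -> body[1..2], body so far='yt'
Chunk 3: stream[12..13]='6' size=0x6=6, data at stream[15..21]='wkha2n' -> body[2..8], body so far='ytwkha2n'
Chunk 4: stream[23..24]='0' size=0 (terminator). Final body='ytwkha2n' (8 bytes)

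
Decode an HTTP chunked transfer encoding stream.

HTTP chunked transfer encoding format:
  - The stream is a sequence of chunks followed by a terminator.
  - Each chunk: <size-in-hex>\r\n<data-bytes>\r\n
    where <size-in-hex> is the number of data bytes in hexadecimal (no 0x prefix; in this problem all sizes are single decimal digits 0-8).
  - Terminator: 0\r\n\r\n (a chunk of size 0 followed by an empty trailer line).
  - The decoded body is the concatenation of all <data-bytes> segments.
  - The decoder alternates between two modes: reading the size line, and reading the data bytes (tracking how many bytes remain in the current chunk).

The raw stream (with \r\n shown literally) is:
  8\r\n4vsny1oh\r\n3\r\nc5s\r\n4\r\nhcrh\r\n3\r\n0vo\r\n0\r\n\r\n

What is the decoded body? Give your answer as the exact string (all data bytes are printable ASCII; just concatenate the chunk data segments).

Chunk 1: stream[0..1]='8' size=0x8=8, data at stream[3..11]='4vsny1oh' -> body[0..8], body so far='4vsny1oh'
Chunk 2: stream[13..14]='3' size=0x3=3, data at stream[16..19]='c5s' -> body[8..11], body so far='4vsny1ohc5s'
Chunk 3: stream[21..22]='4' size=0x4=4, data at stream[24..28]='hcrh' -> body[11..15], body so far='4vsny1ohc5shcrh'
Chunk 4: stream[30..31]='3' size=0x3=3, data at stream[33..36]='0vo' -> body[15..18], body so far='4vsny1ohc5shcrh0vo'
Chunk 5: stream[38..39]='0' size=0 (terminator). Final body='4vsny1ohc5shcrh0vo' (18 bytes)

Answer: 4vsny1ohc5shcrh0vo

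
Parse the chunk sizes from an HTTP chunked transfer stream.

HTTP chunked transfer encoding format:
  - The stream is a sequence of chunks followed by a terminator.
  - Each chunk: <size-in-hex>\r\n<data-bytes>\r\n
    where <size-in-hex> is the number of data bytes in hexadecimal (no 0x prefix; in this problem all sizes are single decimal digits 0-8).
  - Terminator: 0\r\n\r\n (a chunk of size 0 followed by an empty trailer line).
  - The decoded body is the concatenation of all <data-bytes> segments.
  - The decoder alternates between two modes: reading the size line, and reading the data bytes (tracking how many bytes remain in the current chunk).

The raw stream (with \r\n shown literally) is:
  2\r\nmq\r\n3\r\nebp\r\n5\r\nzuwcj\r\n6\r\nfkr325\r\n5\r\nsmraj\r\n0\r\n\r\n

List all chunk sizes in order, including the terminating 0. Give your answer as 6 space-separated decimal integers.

Answer: 2 3 5 6 5 0

Derivation:
Chunk 1: stream[0..1]='2' size=0x2=2, data at stream[3..5]='mq' -> body[0..2], body so far='mq'
Chunk 2: stream[7..8]='3' size=0x3=3, data at stream[10..13]='ebp' -> body[2..5], body so far='mqebp'
Chunk 3: stream[15..16]='5' size=0x5=5, data at stream[18..23]='zuwcj' -> body[5..10], body so far='mqebpzuwcj'
Chunk 4: stream[25..26]='6' size=0x6=6, data at stream[28..34]='fkr325' -> body[10..16], body so far='mqebpzuwcjfkr325'
Chunk 5: stream[36..37]='5' size=0x5=5, data at stream[39..44]='smraj' -> body[16..21], body so far='mqebpzuwcjfkr325smraj'
Chunk 6: stream[46..47]='0' size=0 (terminator). Final body='mqebpzuwcjfkr325smraj' (21 bytes)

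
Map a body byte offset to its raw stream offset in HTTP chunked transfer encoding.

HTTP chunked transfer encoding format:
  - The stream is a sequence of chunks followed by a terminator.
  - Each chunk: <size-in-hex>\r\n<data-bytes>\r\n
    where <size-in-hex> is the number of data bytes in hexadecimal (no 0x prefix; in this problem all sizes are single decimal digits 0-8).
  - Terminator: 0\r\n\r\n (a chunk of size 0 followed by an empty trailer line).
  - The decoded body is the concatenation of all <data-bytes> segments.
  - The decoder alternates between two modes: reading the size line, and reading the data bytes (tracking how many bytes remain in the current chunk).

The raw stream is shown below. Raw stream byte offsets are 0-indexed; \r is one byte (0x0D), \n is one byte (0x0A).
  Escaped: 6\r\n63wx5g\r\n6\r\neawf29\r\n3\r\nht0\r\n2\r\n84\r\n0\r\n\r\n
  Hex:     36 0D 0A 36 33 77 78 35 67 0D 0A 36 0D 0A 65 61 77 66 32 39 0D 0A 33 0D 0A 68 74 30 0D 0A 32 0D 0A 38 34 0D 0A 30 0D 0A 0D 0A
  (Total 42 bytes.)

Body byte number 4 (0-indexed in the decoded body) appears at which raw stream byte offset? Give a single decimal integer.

Chunk 1: stream[0..1]='6' size=0x6=6, data at stream[3..9]='63wx5g' -> body[0..6], body so far='63wx5g'
Chunk 2: stream[11..12]='6' size=0x6=6, data at stream[14..20]='eawf29' -> body[6..12], body so far='63wx5geawf29'
Chunk 3: stream[22..23]='3' size=0x3=3, data at stream[25..28]='ht0' -> body[12..15], body so far='63wx5geawf29ht0'
Chunk 4: stream[30..31]='2' size=0x2=2, data at stream[33..35]='84' -> body[15..17], body so far='63wx5geawf29ht084'
Chunk 5: stream[37..38]='0' size=0 (terminator). Final body='63wx5geawf29ht084' (17 bytes)
Body byte 4 at stream offset 7

Answer: 7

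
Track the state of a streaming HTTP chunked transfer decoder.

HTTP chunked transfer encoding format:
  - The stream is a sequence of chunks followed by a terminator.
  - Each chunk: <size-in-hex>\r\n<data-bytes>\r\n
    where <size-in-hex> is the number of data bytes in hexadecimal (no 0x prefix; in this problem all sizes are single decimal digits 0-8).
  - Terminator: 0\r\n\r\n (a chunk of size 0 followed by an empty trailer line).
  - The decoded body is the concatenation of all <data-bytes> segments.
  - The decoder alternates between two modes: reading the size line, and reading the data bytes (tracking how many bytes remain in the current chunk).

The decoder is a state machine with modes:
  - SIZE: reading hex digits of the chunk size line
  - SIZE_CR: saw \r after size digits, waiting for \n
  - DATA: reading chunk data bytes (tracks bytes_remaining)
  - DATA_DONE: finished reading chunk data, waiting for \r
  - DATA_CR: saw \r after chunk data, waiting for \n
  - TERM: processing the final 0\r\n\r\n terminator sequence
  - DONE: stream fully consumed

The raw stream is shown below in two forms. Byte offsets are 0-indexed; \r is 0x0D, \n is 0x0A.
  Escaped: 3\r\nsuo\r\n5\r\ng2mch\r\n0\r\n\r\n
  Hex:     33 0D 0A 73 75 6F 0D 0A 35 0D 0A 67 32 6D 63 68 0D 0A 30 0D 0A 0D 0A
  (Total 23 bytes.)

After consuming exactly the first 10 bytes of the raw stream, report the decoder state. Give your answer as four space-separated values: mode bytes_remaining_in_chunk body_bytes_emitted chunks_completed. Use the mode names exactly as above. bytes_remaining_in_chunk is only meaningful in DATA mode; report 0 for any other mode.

Answer: SIZE_CR 0 3 1

Derivation:
Byte 0 = '3': mode=SIZE remaining=0 emitted=0 chunks_done=0
Byte 1 = 0x0D: mode=SIZE_CR remaining=0 emitted=0 chunks_done=0
Byte 2 = 0x0A: mode=DATA remaining=3 emitted=0 chunks_done=0
Byte 3 = 's': mode=DATA remaining=2 emitted=1 chunks_done=0
Byte 4 = 'u': mode=DATA remaining=1 emitted=2 chunks_done=0
Byte 5 = 'o': mode=DATA_DONE remaining=0 emitted=3 chunks_done=0
Byte 6 = 0x0D: mode=DATA_CR remaining=0 emitted=3 chunks_done=0
Byte 7 = 0x0A: mode=SIZE remaining=0 emitted=3 chunks_done=1
Byte 8 = '5': mode=SIZE remaining=0 emitted=3 chunks_done=1
Byte 9 = 0x0D: mode=SIZE_CR remaining=0 emitted=3 chunks_done=1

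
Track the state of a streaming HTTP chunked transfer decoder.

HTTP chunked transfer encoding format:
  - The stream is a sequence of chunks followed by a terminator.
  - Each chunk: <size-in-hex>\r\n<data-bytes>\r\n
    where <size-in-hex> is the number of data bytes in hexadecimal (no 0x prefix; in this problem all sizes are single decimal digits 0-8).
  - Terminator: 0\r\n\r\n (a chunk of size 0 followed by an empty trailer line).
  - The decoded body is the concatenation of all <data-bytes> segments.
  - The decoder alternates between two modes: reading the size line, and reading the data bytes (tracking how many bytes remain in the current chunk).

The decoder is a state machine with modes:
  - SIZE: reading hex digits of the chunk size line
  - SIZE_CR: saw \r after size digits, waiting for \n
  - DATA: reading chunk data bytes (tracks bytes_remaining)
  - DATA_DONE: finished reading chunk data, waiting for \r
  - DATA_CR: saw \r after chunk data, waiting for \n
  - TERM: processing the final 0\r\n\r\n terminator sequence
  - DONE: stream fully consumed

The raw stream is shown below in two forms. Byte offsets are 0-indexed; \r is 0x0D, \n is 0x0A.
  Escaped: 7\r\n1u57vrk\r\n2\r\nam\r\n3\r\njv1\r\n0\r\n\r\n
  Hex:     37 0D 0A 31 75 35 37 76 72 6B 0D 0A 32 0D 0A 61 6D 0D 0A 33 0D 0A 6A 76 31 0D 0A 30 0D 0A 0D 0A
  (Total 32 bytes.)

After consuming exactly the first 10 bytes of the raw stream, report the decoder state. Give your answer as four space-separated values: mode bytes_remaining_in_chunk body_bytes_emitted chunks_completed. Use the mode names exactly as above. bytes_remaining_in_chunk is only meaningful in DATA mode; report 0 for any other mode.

Byte 0 = '7': mode=SIZE remaining=0 emitted=0 chunks_done=0
Byte 1 = 0x0D: mode=SIZE_CR remaining=0 emitted=0 chunks_done=0
Byte 2 = 0x0A: mode=DATA remaining=7 emitted=0 chunks_done=0
Byte 3 = '1': mode=DATA remaining=6 emitted=1 chunks_done=0
Byte 4 = 'u': mode=DATA remaining=5 emitted=2 chunks_done=0
Byte 5 = '5': mode=DATA remaining=4 emitted=3 chunks_done=0
Byte 6 = '7': mode=DATA remaining=3 emitted=4 chunks_done=0
Byte 7 = 'v': mode=DATA remaining=2 emitted=5 chunks_done=0
Byte 8 = 'r': mode=DATA remaining=1 emitted=6 chunks_done=0
Byte 9 = 'k': mode=DATA_DONE remaining=0 emitted=7 chunks_done=0

Answer: DATA_DONE 0 7 0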